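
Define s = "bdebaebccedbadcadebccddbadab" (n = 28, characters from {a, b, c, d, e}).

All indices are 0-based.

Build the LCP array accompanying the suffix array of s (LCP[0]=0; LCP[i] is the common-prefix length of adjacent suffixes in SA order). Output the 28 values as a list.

rank→(start, suffix):
  0 → (26, 'ab')
  1 → (24, 'adab')
  2 → (12, 'adcadebccddbadab')
  3 → (15, 'adebccddbadab')
  4 → (4, 'aebccedbadcadebccddbadab')
  5 → (27, 'b')
  6 → (23, 'badab')
  7 → (11, 'badcadebccddbadab')
  8 → (3, 'baebccedbadcadebccddbadab')
  9 → (18, 'bccddbadab')
  10 → (6, 'bccedbadcadebccddbadab')
  11 → (0, 'bdebaebccedbadcadebccddbadab')
  12 → (14, 'cadebccddbadab')
  13 → (19, 'ccddbadab')
  14 → (7, 'ccedbadcadebccddbadab')
  15 → (20, 'cddbadab')
  16 → (8, 'cedbadcadebccddbadab')
  17 → (25, 'dab')
  18 → (22, 'dbadab')
  19 → (10, 'dbadcadebccddbadab')
  20 → (13, 'dcadebccddbadab')
  21 → (21, 'ddbadab')
  22 → (1, 'debaebccedbadcadebccddbadab')
  23 → (16, 'debccddbadab')
  24 → (2, 'ebaebccedbadcadebccddbadab')
  25 → (17, 'ebccddbadab')
  26 → (5, 'ebccedbadcadebccddbadab')
  27 → (9, 'edbadcadebccddbadab')

SA = [26, 24, 12, 15, 4, 27, 23, 11, 3, 18, 6, 0, 14, 19, 7, 20, 8, 25, 22, 10, 13, 21, 1, 16, 2, 17, 5, 9]
rank  pair      lcp
   1  s[26:],s[24:]  1  'a'
   2  s[24:],s[12:]  2  'ad'
   3  s[12:],s[15:]  2  'ad'
   4  s[15:],s[4:]  1  'a'
   5  s[4:],s[27:]  0  ''
   6  s[27:],s[23:]  1  'b'
   7  s[23:],s[11:]  3  'bad'
   8  s[11:],s[3:]  2  'ba'
   9  s[3:],s[18:]  1  'b'
  10  s[18:],s[6:]  3  'bcc'
  11  s[6:],s[0:]  1  'b'
  12  s[0:],s[14:]  0  ''
  13  s[14:],s[19:]  1  'c'
  14  s[19:],s[7:]  2  'cc'
  15  s[7:],s[20:]  1  'c'
  16  s[20:],s[8:]  1  'c'
  17  s[8:],s[25:]  0  ''
  18  s[25:],s[22:]  1  'd'
  19  s[22:],s[10:]  4  'dbad'
  20  s[10:],s[13:]  1  'd'
  21  s[13:],s[21:]  1  'd'
  22  s[21:],s[1:]  1  'd'
  23  s[1:],s[16:]  3  'deb'
  24  s[16:],s[2:]  0  ''
  25  s[2:],s[17:]  2  'eb'
  26  s[17:],s[5:]  4  'ebcc'
  27  s[5:],s[9:]  1  'e'

[0, 1, 2, 2, 1, 0, 1, 3, 2, 1, 3, 1, 0, 1, 2, 1, 1, 0, 1, 4, 1, 1, 1, 3, 0, 2, 4, 1]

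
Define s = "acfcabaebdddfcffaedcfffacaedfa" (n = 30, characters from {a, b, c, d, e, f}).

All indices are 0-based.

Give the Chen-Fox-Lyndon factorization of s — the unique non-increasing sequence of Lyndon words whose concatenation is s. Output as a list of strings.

["acfc", "abaebdddfcffaedcfffacaedf", "a"]

emit factor 1: 'acfc' (i=0, period=4)
emit factor 2: 'abaebdddfcffaedcfffacaedf' (i=4, period=25)
emit factor 3: 'a' (i=29, period=1)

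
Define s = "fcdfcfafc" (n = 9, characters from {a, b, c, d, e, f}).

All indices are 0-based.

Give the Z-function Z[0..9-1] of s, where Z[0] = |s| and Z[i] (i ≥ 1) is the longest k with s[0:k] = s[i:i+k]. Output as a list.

[9, 0, 0, 2, 0, 1, 0, 2, 0]

Z[0]=9
i=1: fresh scan; Z[1]=0
i=2: fresh scan; Z[2]=0
i=3: fresh scan; Z[3]=2 scan→box=[3,5)
i=4: min(r-i=1, Z[1]=0)=0; Z[4]=0
i=5: fresh scan; Z[5]=1 scan→box=[5,6)
i=6: fresh scan; Z[6]=0
i=7: fresh scan; Z[7]=2 scan→box=[7,9)
i=8: min(r-i=1, Z[1]=0)=0; Z[8]=0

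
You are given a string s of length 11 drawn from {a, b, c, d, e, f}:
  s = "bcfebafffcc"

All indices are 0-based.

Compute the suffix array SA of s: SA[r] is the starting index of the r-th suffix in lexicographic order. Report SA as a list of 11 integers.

[5, 4, 0, 10, 9, 1, 3, 8, 2, 7, 6]

sorted suffixes:
  #0 SA[0]=5  'afffcc'
  #1 SA[1]=4  'bafffcc'
  #2 SA[2]=0  'bcfebafffcc'
  #3 SA[3]=10  'c'
  #4 SA[4]=9  'cc'
  #5 SA[5]=1  'cfebafffcc'
  #6 SA[6]=3  'ebafffcc'
  #7 SA[7]=8  'fcc'
  #8 SA[8]=2  'febafffcc'
  #9 SA[9]=7  'ffcc'
  #10 SA[10]=6  'fffcc'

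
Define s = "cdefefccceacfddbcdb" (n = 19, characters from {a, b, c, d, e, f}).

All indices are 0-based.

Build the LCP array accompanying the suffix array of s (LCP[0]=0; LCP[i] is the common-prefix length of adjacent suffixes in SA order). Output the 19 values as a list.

rank | idx | suffix
   0 |  10 | acfddbcdb
   1 |  18 | b
   2 |  15 | bcdb
   3 |   6 | ccceacfddbcdb
   4 |   7 | cceacfddbcdb
   5 |  16 | cdb
   6 |   0 | cdefefccceacfddbcdb
   7 |   8 | ceacfddbcdb
   8 |  11 | cfddbcdb
   9 |  17 | db
  10 |  14 | dbcdb
  11 |  13 | ddbcdb
  12 |   1 | defefccceacfddbcdb
  13 |   9 | eacfddbcdb
  14 |   4 | efccceacfddbcdb
  15 |   2 | efefccceacfddbcdb
  16 |   5 | fccceacfddbcdb
  17 |  12 | fddbcdb
  18 |   3 | fefccceacfddbcdb

SA = [10, 18, 15, 6, 7, 16, 0, 8, 11, 17, 14, 13, 1, 9, 4, 2, 5, 12, 3]
rank  pair      lcp
   1  s[10:],s[18:]  0  ''
   2  s[18:],s[15:]  1  'b'
   3  s[15:],s[6:]  0  ''
   4  s[6:],s[7:]  2  'cc'
   5  s[7:],s[16:]  1  'c'
   6  s[16:],s[0:]  2  'cd'
   7  s[0:],s[8:]  1  'c'
   8  s[8:],s[11:]  1  'c'
   9  s[11:],s[17:]  0  ''
  10  s[17:],s[14:]  2  'db'
  11  s[14:],s[13:]  1  'd'
  12  s[13:],s[1:]  1  'd'
  13  s[1:],s[9:]  0  ''
  14  s[9:],s[4:]  1  'e'
  15  s[4:],s[2:]  2  'ef'
  16  s[2:],s[5:]  0  ''
  17  s[5:],s[12:]  1  'f'
  18  s[12:],s[3:]  1  'f'

[0, 0, 1, 0, 2, 1, 2, 1, 1, 0, 2, 1, 1, 0, 1, 2, 0, 1, 1]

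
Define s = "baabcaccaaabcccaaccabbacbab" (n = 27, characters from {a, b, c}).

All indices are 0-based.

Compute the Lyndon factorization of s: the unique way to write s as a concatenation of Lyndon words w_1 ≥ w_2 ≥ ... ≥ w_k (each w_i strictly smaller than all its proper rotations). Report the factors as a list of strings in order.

["b", "aabcacc", "aaabcccaaccabbacbab"]

emit factor 1: 'b' (i=0, period=1)
emit factor 2: 'aabcacc' (i=1, period=7)
emit factor 3: 'aaabcccaaccabbacbab' (i=8, period=19)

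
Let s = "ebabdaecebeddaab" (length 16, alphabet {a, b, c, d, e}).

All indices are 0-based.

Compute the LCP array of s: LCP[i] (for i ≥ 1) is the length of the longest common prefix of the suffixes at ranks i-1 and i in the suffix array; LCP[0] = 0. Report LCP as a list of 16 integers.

[0, 1, 2, 1, 0, 1, 1, 1, 0, 0, 2, 1, 0, 2, 1, 1]

sorted suffixes:
  #0 SA[0]=13  'aab'
  #1 SA[1]=14  'ab'
  #2 SA[2]=2  'abdaecebeddaab'
  #3 SA[3]=5  'aecebeddaab'
  #4 SA[4]=15  'b'
  #5 SA[5]=1  'babdaecebeddaab'
  #6 SA[6]=3  'bdaecebeddaab'
  #7 SA[7]=9  'beddaab'
  #8 SA[8]=7  'cebeddaab'
  #9 SA[9]=12  'daab'
  #10 SA[10]=4  'daecebeddaab'
  #11 SA[11]=11  'ddaab'
  #12 SA[12]=0  'ebabdaecebeddaab'
  #13 SA[13]=8  'ebeddaab'
  #14 SA[14]=6  'ecebeddaab'
  #15 SA[15]=10  'eddaab'

SA = [13, 14, 2, 5, 15, 1, 3, 9, 7, 12, 4, 11, 0, 8, 6, 10]
[i] adj suffixes → lcp
  [1] 13/14 → 1 ('a')
  [2] 14/2 → 2 ('ab')
  [3] 2/5 → 1 ('a')
  [4] 5/15 → 0 ('')
  [5] 15/1 → 1 ('b')
  [6] 1/3 → 1 ('b')
  [7] 3/9 → 1 ('b')
  [8] 9/7 → 0 ('')
  [9] 7/12 → 0 ('')
  [10] 12/4 → 2 ('da')
  [11] 4/11 → 1 ('d')
  [12] 11/0 → 0 ('')
  [13] 0/8 → 2 ('eb')
  [14] 8/6 → 1 ('e')
  [15] 6/10 → 1 ('e')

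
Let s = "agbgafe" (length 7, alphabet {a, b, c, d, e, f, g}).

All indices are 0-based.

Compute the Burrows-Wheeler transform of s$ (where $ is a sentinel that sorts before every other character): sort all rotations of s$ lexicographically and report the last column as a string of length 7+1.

eg$gfaba

rank  rotation  last
    0  $agbgafe  e
    1  afe$agbg  g
    2  agbgafe$  $
    3  bgafe$ag  g
    4  e$agbgaf  f
    5  fe$agbga  a
    6  gafe$agb  b
    7  gbgafe$a  a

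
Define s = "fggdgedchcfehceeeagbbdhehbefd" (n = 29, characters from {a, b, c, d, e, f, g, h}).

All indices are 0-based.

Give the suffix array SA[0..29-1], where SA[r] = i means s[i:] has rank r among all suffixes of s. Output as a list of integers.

[17, 19, 20, 25, 13, 9, 7, 28, 6, 3, 21, 16, 5, 15, 14, 26, 23, 11, 27, 10, 0, 18, 2, 4, 1, 24, 12, 8, 22]

rank→(start, suffix):
  0 → (17, 'agbbdhehbefd')
  1 → (19, 'bbdhehbefd')
  2 → (20, 'bdhehbefd')
  3 → (25, 'befd')
  4 → (13, 'ceeeagbbdhehbefd')
  5 → (9, 'cfehceeeagbbdhehbefd')
  6 → (7, 'chcfehceeeagbbdhehbefd')
  7 → (28, 'd')
  8 → (6, 'dchcfehceeeagbbdhehbefd')
  9 → (3, 'dgedchcfehceeeagbbdhehbefd')
  10 → (21, 'dhehbefd')
  11 → (16, 'eagbbdhehbefd')
  12 → (5, 'edchcfehceeeagbbdhehbefd')
  13 → (15, 'eeagbbdhehbefd')
  14 → (14, 'eeeagbbdhehbefd')
  15 → (26, 'efd')
  16 → (23, 'ehbefd')
  17 → (11, 'ehceeeagbbdhehbefd')
  18 → (27, 'fd')
  19 → (10, 'fehceeeagbbdhehbefd')
  20 → (0, 'fggdgedchcfehceeeagbbdhehbefd')
  21 → (18, 'gbbdhehbefd')
  22 → (2, 'gdgedchcfehceeeagbbdhehbefd')
  23 → (4, 'gedchcfehceeeagbbdhehbefd')
  24 → (1, 'ggdgedchcfehceeeagbbdhehbefd')
  25 → (24, 'hbefd')
  26 → (12, 'hceeeagbbdhehbefd')
  27 → (8, 'hcfehceeeagbbdhehbefd')
  28 → (22, 'hehbefd')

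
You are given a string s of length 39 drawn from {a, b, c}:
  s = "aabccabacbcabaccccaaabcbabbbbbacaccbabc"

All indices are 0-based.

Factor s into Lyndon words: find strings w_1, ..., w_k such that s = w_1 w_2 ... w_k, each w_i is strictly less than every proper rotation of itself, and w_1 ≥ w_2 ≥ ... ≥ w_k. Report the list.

emit factor 1: 'aabccabacbcabacccc' (i=0, period=18)
emit factor 2: 'aaabcbabbbbbacaccbabc' (i=18, period=21)

["aabccabacbcabacccc", "aaabcbabbbbbacaccbabc"]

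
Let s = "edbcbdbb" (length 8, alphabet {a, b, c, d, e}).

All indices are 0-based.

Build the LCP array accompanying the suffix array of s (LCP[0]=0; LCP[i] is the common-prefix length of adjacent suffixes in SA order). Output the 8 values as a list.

[0, 1, 1, 1, 0, 0, 2, 0]

rank→(start, suffix):
  0 → (7, 'b')
  1 → (6, 'bb')
  2 → (2, 'bcbdbb')
  3 → (4, 'bdbb')
  4 → (3, 'cbdbb')
  5 → (5, 'dbb')
  6 → (1, 'dbcbdbb')
  7 → (0, 'edbcbdbb')

SA = [7, 6, 2, 4, 3, 5, 1, 0]
rank  pair      lcp
   1  s[7:],s[6:]  1  'b'
   2  s[6:],s[2:]  1  'b'
   3  s[2:],s[4:]  1  'b'
   4  s[4:],s[3:]  0  ''
   5  s[3:],s[5:]  0  ''
   6  s[5:],s[1:]  2  'db'
   7  s[1:],s[0:]  0  ''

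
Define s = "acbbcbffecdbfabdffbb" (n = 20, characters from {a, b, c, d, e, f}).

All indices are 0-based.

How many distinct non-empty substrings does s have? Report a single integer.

rank | idx | suffix
   0 |  13 | abdffbb
   1 |   0 | acbbcbffecdbfabdffbb
   2 |  19 | b
   3 |  18 | bb
   4 |   2 | bbcbffecdbfabdffbb
   5 |   3 | bcbffecdbfabdffbb
   6 |  14 | bdffbb
   7 |  11 | bfabdffbb
   8 |   5 | bffecdbfabdffbb
   9 |   1 | cbbcbffecdbfabdffbb
  10 |   4 | cbffecdbfabdffbb
  11 |   9 | cdbfabdffbb
  12 |  10 | dbfabdffbb
  13 |  15 | dffbb
  14 |   8 | ecdbfabdffbb
  15 |  12 | fabdffbb
  16 |  17 | fbb
  17 |   7 | fecdbfabdffbb
  18 |  16 | ffbb
  19 |   6 | ffecdbfabdffbb

SA = [13, 0, 19, 18, 2, 3, 14, 11, 5, 1, 4, 9, 10, 15, 8, 12, 17, 7, 16, 6]
rank  pair      lcp
   1  s[13:],s[0:]  1  'a'
   2  s[0:],s[19:]  0  ''
   3  s[19:],s[18:]  1  'b'
   4  s[18:],s[2:]  2  'bb'
   5  s[2:],s[3:]  1  'b'
   6  s[3:],s[14:]  1  'b'
   7  s[14:],s[11:]  1  'b'
   8  s[11:],s[5:]  2  'bf'
   9  s[5:],s[1:]  0  ''
  10  s[1:],s[4:]  2  'cb'
  11  s[4:],s[9:]  1  'c'
  12  s[9:],s[10:]  0  ''
  13  s[10:],s[15:]  1  'd'
  14  s[15:],s[8:]  0  ''
  15  s[8:],s[12:]  0  ''
  16  s[12:],s[17:]  1  'f'
  17  s[17:],s[7:]  1  'f'
  18  s[7:],s[16:]  1  'f'
  19  s[16:],s[6:]  2  'ff'

n(n+1)/2 = 20·21/2 = 210
Σ LCP = 0 + 1 + 0 + 1 + 2 + 1 + 1 + 1 + 2 + 0 + 2 + 1 + 0 + 1 + 0 + 0 + 1 + 1 + 1 + 2 = 18
distinct = 210 − 18 = 192

192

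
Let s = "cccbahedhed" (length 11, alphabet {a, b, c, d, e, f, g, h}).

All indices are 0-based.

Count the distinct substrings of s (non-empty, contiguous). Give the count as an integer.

57

rank→(start, suffix):
  0 → (4, 'ahedhed')
  1 → (3, 'bahedhed')
  2 → (2, 'cbahedhed')
  3 → (1, 'ccbahedhed')
  4 → (0, 'cccbahedhed')
  5 → (10, 'd')
  6 → (7, 'dhed')
  7 → (9, 'ed')
  8 → (6, 'edhed')
  9 → (8, 'hed')
  10 → (5, 'hedhed')

SA = [4, 3, 2, 1, 0, 10, 7, 9, 6, 8, 5]
[i] adj suffixes → lcp
  [1] 4/3 → 0 ('')
  [2] 3/2 → 0 ('')
  [3] 2/1 → 1 ('c')
  [4] 1/0 → 2 ('cc')
  [5] 0/10 → 0 ('')
  [6] 10/7 → 1 ('d')
  [7] 7/9 → 0 ('')
  [8] 9/6 → 2 ('ed')
  [9] 6/8 → 0 ('')
  [10] 8/5 → 3 ('hed')

n(n+1)/2 = 11·12/2 = 66
Σ LCP = 0 + 0 + 0 + 1 + 2 + 0 + 1 + 0 + 2 + 0 + 3 = 9
distinct = 66 − 9 = 57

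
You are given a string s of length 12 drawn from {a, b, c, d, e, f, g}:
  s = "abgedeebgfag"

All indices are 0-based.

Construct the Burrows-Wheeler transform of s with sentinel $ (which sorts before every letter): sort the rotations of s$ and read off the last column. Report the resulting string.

rank  rotation       last
    0  $abgedeebgfag  g
    1  abgedeebgfag$  $
    2  ag$abgedeebgf  f
    3  bgedeebgfag$a  a
    4  bgfag$abgedee  e
    5  deebgfag$abge  e
    6  ebgfag$abgede  e
    7  edeebgfag$abg  g
    8  eebgfag$abged  d
    9  fag$abgedeebg  g
   10  g$abgedeebgfa  a
   11  gedeebgfag$ab  b
   12  gfag$abgedeeb  b

g$faeeegdgabb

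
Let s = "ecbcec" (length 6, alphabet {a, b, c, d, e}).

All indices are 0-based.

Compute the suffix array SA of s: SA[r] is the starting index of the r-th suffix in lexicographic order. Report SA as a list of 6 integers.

rank→(start, suffix):
  0 → (2, 'bcec')
  1 → (5, 'c')
  2 → (1, 'cbcec')
  3 → (3, 'cec')
  4 → (4, 'ec')
  5 → (0, 'ecbcec')

[2, 5, 1, 3, 4, 0]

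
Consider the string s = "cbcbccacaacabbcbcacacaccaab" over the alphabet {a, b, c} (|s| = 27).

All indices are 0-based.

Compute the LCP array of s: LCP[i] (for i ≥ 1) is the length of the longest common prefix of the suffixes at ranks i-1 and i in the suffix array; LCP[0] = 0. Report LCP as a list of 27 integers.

rank→(start, suffix):
  0 → (24, 'aab')
  1 → (8, 'aacabbcbcacacaccaab')
  2 → (25, 'ab')
  3 → (11, 'abbcbcacacaccaab')
  4 → (6, 'acaacabbcbcacacaccaab')
  5 → (9, 'acabbcbcacacaccaab')
  6 → (17, 'acacaccaab')
  7 → (19, 'acaccaab')
  8 → (21, 'accaab')
  9 → (26, 'b')
  10 → (12, 'bbcbcacacaccaab')
  11 → (15, 'bcacacaccaab')
  12 → (13, 'bcbcacacaccaab')
  13 → (1, 'bcbccacaacabbcbcacacaccaab')
  14 → (3, 'bccacaacabbcbcacacaccaab')
  15 → (23, 'caab')
  16 → (7, 'caacabbcbcacacaccaab')
  17 → (10, 'cabbcbcacacaccaab')
  18 → (5, 'cacaacabbcbcacacaccaab')
  19 → (16, 'cacacaccaab')
  20 → (18, 'cacaccaab')
  21 → (20, 'caccaab')
  22 → (14, 'cbcacacaccaab')
  23 → (0, 'cbcbccacaacabbcbcacacaccaab')
  24 → (2, 'cbccacaacabbcbcacacaccaab')
  25 → (22, 'ccaab')
  26 → (4, 'ccacaacabbcbcacacaccaab')

SA = [24, 8, 25, 11, 6, 9, 17, 19, 21, 26, 12, 15, 13, 1, 3, 23, 7, 10, 5, 16, 18, 20, 14, 0, 2, 22, 4]
rank  pair      lcp
   1  s[24:],s[8:]  2  'aa'
   2  s[8:],s[25:]  1  'a'
   3  s[25:],s[11:]  2  'ab'
   4  s[11:],s[6:]  1  'a'
   5  s[6:],s[9:]  3  'aca'
   6  s[9:],s[17:]  3  'aca'
   7  s[17:],s[19:]  4  'acac'
   8  s[19:],s[21:]  2  'ac'
   9  s[21:],s[26:]  0  ''
  10  s[26:],s[12:]  1  'b'
  11  s[12:],s[15:]  1  'b'
  12  s[15:],s[13:]  2  'bc'
  13  s[13:],s[1:]  4  'bcbc'
  14  s[1:],s[3:]  2  'bc'
  15  s[3:],s[23:]  0  ''
  16  s[23:],s[7:]  3  'caa'
  17  s[7:],s[10:]  2  'ca'
  18  s[10:],s[5:]  2  'ca'
  19  s[5:],s[16:]  4  'caca'
  20  s[16:],s[18:]  5  'cacac'
  21  s[18:],s[20:]  3  'cac'
  22  s[20:],s[14:]  1  'c'
  23  s[14:],s[0:]  3  'cbc'
  24  s[0:],s[2:]  3  'cbc'
  25  s[2:],s[22:]  1  'c'
  26  s[22:],s[4:]  3  'cca'

[0, 2, 1, 2, 1, 3, 3, 4, 2, 0, 1, 1, 2, 4, 2, 0, 3, 2, 2, 4, 5, 3, 1, 3, 3, 1, 3]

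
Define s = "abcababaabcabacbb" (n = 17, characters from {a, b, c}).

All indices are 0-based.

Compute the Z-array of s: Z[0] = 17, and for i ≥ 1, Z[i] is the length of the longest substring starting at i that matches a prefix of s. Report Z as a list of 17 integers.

[17, 0, 0, 2, 0, 2, 0, 1, 6, 0, 0, 2, 0, 1, 0, 0, 0]

Z[0]=17
i=1: outside box; Z[1]=0
i=2: outside box; Z[2]=0
i=3: outside box; Z[3]=2 scan→box=[3,5)
i=4: min(r-i=1, Z[1]=0)=0; Z[4]=0
i=5: outside box; Z[5]=2 scan→box=[5,7)
i=6: min(r-i=1, Z[1]=0)=0; Z[6]=0
i=7: outside box; Z[7]=1 scan→box=[7,8)
i=8: outside box; Z[8]=6 scan→box=[8,14)
i=9: min(r-i=5, Z[1]=0)=0; Z[9]=0
i=10: min(r-i=4, Z[2]=0)=0; Z[10]=0
i=11: min(r-i=3, Z[3]=2)=2; Z[11]=2
i=12: min(r-i=2, Z[4]=0)=0; Z[12]=0
i=13: min(r-i=1, Z[5]=2)=1; Z[13]=1
i=14: outside box; Z[14]=0
i=15: outside box; Z[15]=0
i=16: outside box; Z[16]=0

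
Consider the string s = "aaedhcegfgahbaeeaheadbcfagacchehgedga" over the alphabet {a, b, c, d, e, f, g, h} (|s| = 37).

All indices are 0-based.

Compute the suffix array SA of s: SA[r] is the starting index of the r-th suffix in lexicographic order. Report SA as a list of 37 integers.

sorted suffixes:
  #0 SA[0]=36  'a'
  #1 SA[1]=0  'aaedhcegfgahbaeeaheadbcfagacchehgedga'
  #2 SA[2]=26  'acchehgedga'
  #3 SA[3]=19  'adbcfagacchehgedga'
  #4 SA[4]=1  'aedhcegfgahbaeeaheadbcfagacchehgedga'
  #5 SA[5]=13  'aeeaheadbcfagacchehgedga'
  #6 SA[6]=24  'agacchehgedga'
  #7 SA[7]=10  'ahbaeeaheadbcfagacchehgedga'
  #8 SA[8]=16  'aheadbcfagacchehgedga'
  #9 SA[9]=12  'baeeaheadbcfagacchehgedga'
  #10 SA[10]=21  'bcfagacchehgedga'
  #11 SA[11]=27  'cchehgedga'
  #12 SA[12]=5  'cegfgahbaeeaheadbcfagacchehgedga'
  #13 SA[13]=22  'cfagacchehgedga'
  #14 SA[14]=28  'chehgedga'
  #15 SA[15]=20  'dbcfagacchehgedga'
  #16 SA[16]=34  'dga'
  #17 SA[17]=3  'dhcegfgahbaeeaheadbcfagacchehgedga'
  #18 SA[18]=18  'eadbcfagacchehgedga'
  #19 SA[19]=15  'eaheadbcfagacchehgedga'
  #20 SA[20]=33  'edga'
  #21 SA[21]=2  'edhcegfgahbaeeaheadbcfagacchehgedga'
  #22 SA[22]=14  'eeaheadbcfagacchehgedga'
  #23 SA[23]=6  'egfgahbaeeaheadbcfagacchehgedga'
  #24 SA[24]=30  'ehgedga'
  #25 SA[25]=23  'fagacchehgedga'
  #26 SA[26]=8  'fgahbaeeaheadbcfagacchehgedga'
  #27 SA[27]=35  'ga'
  #28 SA[28]=25  'gacchehgedga'
  #29 SA[29]=9  'gahbaeeaheadbcfagacchehgedga'
  #30 SA[30]=32  'gedga'
  #31 SA[31]=7  'gfgahbaeeaheadbcfagacchehgedga'
  #32 SA[32]=11  'hbaeeaheadbcfagacchehgedga'
  #33 SA[33]=4  'hcegfgahbaeeaheadbcfagacchehgedga'
  #34 SA[34]=17  'headbcfagacchehgedga'
  #35 SA[35]=29  'hehgedga'
  #36 SA[36]=31  'hgedga'

[36, 0, 26, 19, 1, 13, 24, 10, 16, 12, 21, 27, 5, 22, 28, 20, 34, 3, 18, 15, 33, 2, 14, 6, 30, 23, 8, 35, 25, 9, 32, 7, 11, 4, 17, 29, 31]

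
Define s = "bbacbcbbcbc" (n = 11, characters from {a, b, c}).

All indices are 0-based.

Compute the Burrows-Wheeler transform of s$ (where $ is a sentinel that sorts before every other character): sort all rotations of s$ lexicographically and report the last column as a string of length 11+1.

rank  rotation      last
    0  $bbacbcbbcbc  c
    1  acbcbbcbc$bb  b
    2  bacbcbbcbc$b  b
    3  bbacbcbbcbc$  $
    4  bbcbc$bbacbc  c
    5  bc$bbacbcbbc  c
    6  bcbbcbc$bbac  c
    7  bcbc$bbacbcb  b
    8  c$bbacbcbbcb  b
    9  cbbcbc$bbacb  b
   10  cbc$bbacbcbb  b
   11  cbcbbcbc$bba  a

cbb$cccbbbba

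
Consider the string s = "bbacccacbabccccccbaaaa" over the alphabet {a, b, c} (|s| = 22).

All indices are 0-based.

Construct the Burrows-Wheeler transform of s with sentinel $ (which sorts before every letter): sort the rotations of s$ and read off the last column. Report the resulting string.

rank  rotation                 last
    0  $bbacccacbabccccccbaaaa  a
    1  a$bbacccacbabccccccbaaa  a
    2  aa$bbacccacbabccccccbaa  a
    3  aaa$bbacccacbabccccccba  a
    4  aaaa$bbacccacbabccccccb  b
    5  abccccccbaaaa$bbacccacb  b
    6  acbabccccccbaaaa$bbaccc  c
    7  acccacbabccccccbaaaa$bb  b
    8  baaaa$bbacccacbabcccccc  c
    9  babccccccbaaaa$bbacccac  c
   10  bacccacbabccccccbaaaa$b  b
   11  bbacccacbabccccccbaaaa$  $
   12  bccccccbaaaa$bbacccacba  a
   13  cacbabccccccbaaaa$bbacc  c
   14  cbaaaa$bbacccacbabccccc  c
   15  cbabccccccbaaaa$bbaccca  a
   16  ccacbabccccccbaaaa$bbac  c
   17  ccbaaaa$bbacccacbabcccc  c
   18  cccacbabccccccbaaaa$bba  a
   19  cccbaaaa$bbacccacbabccc  c
   20  ccccbaaaa$bbacccacbabcc  c
   21  cccccbaaaa$bbacccacbabc  c
   22  ccccccbaaaa$bbacccacbab  b

aaaabbcbccb$accaccacccb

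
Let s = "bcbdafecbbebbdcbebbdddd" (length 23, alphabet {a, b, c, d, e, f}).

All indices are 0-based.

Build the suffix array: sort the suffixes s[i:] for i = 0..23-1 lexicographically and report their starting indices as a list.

rank | idx | suffix
   0 |   4 | afecbbebbdcbebbdddd
   1 |  11 | bbdcbebbdddd
   2 |  17 | bbdddd
   3 |   8 | bbebbdcbebbdddd
   4 |   0 | bcbdafecbbebbdcbebbdddd
   5 |   2 | bdafecbbebbdcbebbdddd
   6 |  12 | bdcbebbdddd
   7 |  18 | bdddd
   8 |   9 | bebbdcbebbdddd
   9 |  15 | bebbdddd
  10 |   7 | cbbebbdcbebbdddd
  11 |   1 | cbdafecbbebbdcbebbdddd
  12 |  14 | cbebbdddd
  13 |  22 | d
  14 |   3 | dafecbbebbdcbebbdddd
  15 |  13 | dcbebbdddd
  16 |  21 | dd
  17 |  20 | ddd
  18 |  19 | dddd
  19 |  10 | ebbdcbebbdddd
  20 |  16 | ebbdddd
  21 |   6 | ecbbebbdcbebbdddd
  22 |   5 | fecbbebbdcbebbdddd

[4, 11, 17, 8, 0, 2, 12, 18, 9, 15, 7, 1, 14, 22, 3, 13, 21, 20, 19, 10, 16, 6, 5]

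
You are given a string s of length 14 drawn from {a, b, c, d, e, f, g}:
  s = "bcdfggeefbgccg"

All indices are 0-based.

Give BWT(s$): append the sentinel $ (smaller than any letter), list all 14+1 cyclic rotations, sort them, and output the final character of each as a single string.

rank  rotation         last
    0  $bcdfggeefbgccg  g
    1  bcdfggeefbgccg$  $
    2  bgccg$bcdfggeef  f
    3  ccg$bcdfggeefbg  g
    4  cdfggeefbgccg$b  b
    5  cg$bcdfggeefbgc  c
    6  dfggeefbgccg$bc  c
    7  eefbgccg$bcdfgg  g
    8  efbgccg$bcdfgge  e
    9  fbgccg$bcdfggee  e
   10  fggeefbgccg$bcd  d
   11  g$bcdfggeefbgcc  c
   12  gccg$bcdfggeefb  b
   13  geefbgccg$bcdfg  g
   14  ggeefbgccg$bcdf  f

g$fgbccgeedcbgf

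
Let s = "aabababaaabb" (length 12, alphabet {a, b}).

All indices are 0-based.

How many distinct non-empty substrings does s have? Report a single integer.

rank→(start, suffix):
  0 → (7, 'aaabb')
  1 → (0, 'aabababaaabb')
  2 → (8, 'aabb')
  3 → (5, 'abaaabb')
  4 → (3, 'ababaaabb')
  5 → (1, 'abababaaabb')
  6 → (9, 'abb')
  7 → (11, 'b')
  8 → (6, 'baaabb')
  9 → (4, 'babaaabb')
  10 → (2, 'bababaaabb')
  11 → (10, 'bb')

SA = [7, 0, 8, 5, 3, 1, 9, 11, 6, 4, 2, 10]
i: (SA[i-1],SA[i]) lcp shared
  1: (7,0) 2 'aa'
  2: (0,8) 3 'aab'
  3: (8,5) 1 'a'
  4: (5,3) 3 'aba'
  5: (3,1) 5 'ababa'
  6: (1,9) 2 'ab'
  7: (9,11) 0 ''
  8: (11,6) 1 'b'
  9: (6,4) 2 'ba'
  10: (4,2) 4 'baba'
  11: (2,10) 1 'b'

n(n+1)/2 = 12·13/2 = 78
Σ LCP = 0 + 2 + 3 + 1 + 3 + 5 + 2 + 0 + 1 + 2 + 4 + 1 = 24
distinct = 78 − 24 = 54

54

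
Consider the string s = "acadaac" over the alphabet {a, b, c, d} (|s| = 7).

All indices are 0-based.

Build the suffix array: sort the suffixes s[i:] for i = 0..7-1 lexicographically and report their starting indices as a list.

[4, 5, 0, 2, 6, 1, 3]

rank | idx | suffix
   0 |   4 | aac
   1 |   5 | ac
   2 |   0 | acadaac
   3 |   2 | adaac
   4 |   6 | c
   5 |   1 | cadaac
   6 |   3 | daac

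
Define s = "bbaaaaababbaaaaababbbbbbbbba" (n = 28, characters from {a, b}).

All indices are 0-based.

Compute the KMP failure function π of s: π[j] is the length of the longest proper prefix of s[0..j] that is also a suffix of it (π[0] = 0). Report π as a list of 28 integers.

π[0] = 0
j=1 s[j]='b': π[1]=1 (border 'b')
j=2 s[j]='a': k: 1→0; π[2]=0 (border '')
j=3 s[j]='a': π[3]=0 (border '')
j=4 s[j]='a': π[4]=0 (border '')
j=5 s[j]='a': π[5]=0 (border '')
j=6 s[j]='a': π[6]=0 (border '')
j=7 s[j]='b': π[7]=1 (border 'b')
j=8 s[j]='a': k: 1→0; π[8]=0 (border '')
j=9 s[j]='b': π[9]=1 (border 'b')
j=10 s[j]='b': π[10]=2 (border 'bb')
j=11 s[j]='a': π[11]=3 (border 'bba')
j=12 s[j]='a': π[12]=4 (border 'bbaa')
j=13 s[j]='a': π[13]=5 (border 'bbaaa')
j=14 s[j]='a': π[14]=6 (border 'bbaaaa')
j=15 s[j]='a': π[15]=7 (border 'bbaaaaa')
j=16 s[j]='b': π[16]=8 (border 'bbaaaaab')
j=17 s[j]='a': π[17]=9 (border 'bbaaaaaba')
j=18 s[j]='b': π[18]=10 (border 'bbaaaaabab')
j=19 s[j]='b': π[19]=11 (border 'bbaaaaababb')
j=20 s[j]='b': k: 11→2→1; π[20]=2 (border 'bb')
j=21 s[j]='b': k: 2→1; π[21]=2 (border 'bb')
j=22 s[j]='b': k: 2→1; π[22]=2 (border 'bb')
j=23 s[j]='b': k: 2→1; π[23]=2 (border 'bb')
j=24 s[j]='b': k: 2→1; π[24]=2 (border 'bb')
j=25 s[j]='b': k: 2→1; π[25]=2 (border 'bb')
j=26 s[j]='b': k: 2→1; π[26]=2 (border 'bb')
j=27 s[j]='a': π[27]=3 (border 'bba')

[0, 1, 0, 0, 0, 0, 0, 1, 0, 1, 2, 3, 4, 5, 6, 7, 8, 9, 10, 11, 2, 2, 2, 2, 2, 2, 2, 3]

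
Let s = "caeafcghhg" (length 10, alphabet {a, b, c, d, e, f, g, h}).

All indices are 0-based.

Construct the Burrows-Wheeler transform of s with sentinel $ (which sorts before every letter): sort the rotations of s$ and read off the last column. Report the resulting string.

rank  rotation     last
    0  $caeafcghhg  g
    1  aeafcghhg$c  c
    2  afcghhg$cae  e
    3  caeafcghhg$  $
    4  cghhg$caeaf  f
    5  eafcghhg$ca  a
    6  fcghhg$caea  a
    7  g$caeafcghh  h
    8  ghhg$caeafc  c
    9  hg$caeafcgh  h
   10  hhg$caeafcg  g

gce$faahchg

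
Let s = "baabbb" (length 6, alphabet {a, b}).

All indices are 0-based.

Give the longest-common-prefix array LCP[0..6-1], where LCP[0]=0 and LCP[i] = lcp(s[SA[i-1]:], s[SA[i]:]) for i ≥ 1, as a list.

rank→(start, suffix):
  0 → (1, 'aabbb')
  1 → (2, 'abbb')
  2 → (5, 'b')
  3 → (0, 'baabbb')
  4 → (4, 'bb')
  5 → (3, 'bbb')

SA = [1, 2, 5, 0, 4, 3]
rank  pair      lcp
   1  s[1:],s[2:]  1  'a'
   2  s[2:],s[5:]  0  ''
   3  s[5:],s[0:]  1  'b'
   4  s[0:],s[4:]  1  'b'
   5  s[4:],s[3:]  2  'bb'

[0, 1, 0, 1, 1, 2]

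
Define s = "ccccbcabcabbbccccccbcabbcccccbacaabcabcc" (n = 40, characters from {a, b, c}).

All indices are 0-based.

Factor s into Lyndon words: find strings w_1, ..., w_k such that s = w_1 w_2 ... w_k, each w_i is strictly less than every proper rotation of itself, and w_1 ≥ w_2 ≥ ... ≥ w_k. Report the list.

emit factor 1: 'c' (i=0, period=1)
emit factor 2: 'c' (i=1, period=1)
emit factor 3: 'c' (i=2, period=1)
emit factor 4: 'c' (i=3, period=1)
emit factor 5: 'bc' (i=4, period=2)
emit factor 6: 'abc' (i=6, period=3)
emit factor 7: 'abbbccccccbcabbcccccbac' (i=9, period=23)
emit factor 8: 'aabcabcc' (i=32, period=8)

["c", "c", "c", "c", "bc", "abc", "abbbccccccbcabbcccccbac", "aabcabcc"]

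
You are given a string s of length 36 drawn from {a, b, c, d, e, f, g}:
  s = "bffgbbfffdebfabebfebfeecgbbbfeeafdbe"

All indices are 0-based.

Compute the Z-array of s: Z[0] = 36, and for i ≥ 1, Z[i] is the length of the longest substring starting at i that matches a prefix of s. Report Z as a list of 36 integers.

[36, 0, 0, 0, 1, 3, 0, 0, 0, 0, 0, 2, 0, 0, 1, 0, 2, 0, 0, 2, 0, 0, 0, 0, 0, 1, 1, 2, 0, 0, 0, 0, 0, 0, 1, 0]

Z[0]=36
i=1: outside box; Z[1]=0
i=2: outside box; Z[2]=0
i=3: outside box; Z[3]=0
i=4: outside box; Z[4]=1 grow→box=[4,5)
i=5: outside box; Z[5]=3 grow→box=[5,8)
i=6: min(r-i=2, Z[1]=0)=0; Z[6]=0
i=7: min(r-i=1, Z[2]=0)=0; Z[7]=0
i=8: outside box; Z[8]=0
i=9: outside box; Z[9]=0
i=10: outside box; Z[10]=0
i=11: outside box; Z[11]=2 grow→box=[11,13)
i=12: min(r-i=1, Z[1]=0)=0; Z[12]=0
i=13: outside box; Z[13]=0
i=14: outside box; Z[14]=1 grow→box=[14,15)
i=15: outside box; Z[15]=0
i=16: outside box; Z[16]=2 grow→box=[16,18)
i=17: min(r-i=1, Z[1]=0)=0; Z[17]=0
i=18: outside box; Z[18]=0
i=19: outside box; Z[19]=2 grow→box=[19,21)
i=20: min(r-i=1, Z[1]=0)=0; Z[20]=0
i=21: outside box; Z[21]=0
i=22: outside box; Z[22]=0
i=23: outside box; Z[23]=0
i=24: outside box; Z[24]=0
i=25: outside box; Z[25]=1 grow→box=[25,26)
i=26: outside box; Z[26]=1 grow→box=[26,27)
i=27: outside box; Z[27]=2 grow→box=[27,29)
i=28: min(r-i=1, Z[1]=0)=0; Z[28]=0
i=29: outside box; Z[29]=0
i=30: outside box; Z[30]=0
i=31: outside box; Z[31]=0
i=32: outside box; Z[32]=0
i=33: outside box; Z[33]=0
i=34: outside box; Z[34]=1 grow→box=[34,35)
i=35: outside box; Z[35]=0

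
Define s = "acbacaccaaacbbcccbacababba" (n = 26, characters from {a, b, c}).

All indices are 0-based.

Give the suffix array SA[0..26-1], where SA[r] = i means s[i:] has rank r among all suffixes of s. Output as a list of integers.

[25, 8, 9, 20, 22, 18, 3, 0, 10, 5, 24, 21, 17, 2, 23, 12, 13, 7, 19, 4, 16, 1, 11, 6, 15, 14]

sorted suffixes:
  #0 SA[0]=25  'a'
  #1 SA[1]=8  'aaacbbcccbacababba'
  #2 SA[2]=9  'aacbbcccbacababba'
  #3 SA[3]=20  'ababba'
  #4 SA[4]=22  'abba'
  #5 SA[5]=18  'acababba'
  #6 SA[6]=3  'acaccaaacbbcccbacababba'
  #7 SA[7]=0  'acbacaccaaacbbcccbacababba'
  #8 SA[8]=10  'acbbcccbacababba'
  #9 SA[9]=5  'accaaacbbcccbacababba'
  #10 SA[10]=24  'ba'
  #11 SA[11]=21  'babba'
  #12 SA[12]=17  'bacababba'
  #13 SA[13]=2  'bacaccaaacbbcccbacababba'
  #14 SA[14]=23  'bba'
  #15 SA[15]=12  'bbcccbacababba'
  #16 SA[16]=13  'bcccbacababba'
  #17 SA[17]=7  'caaacbbcccbacababba'
  #18 SA[18]=19  'cababba'
  #19 SA[19]=4  'caccaaacbbcccbacababba'
  #20 SA[20]=16  'cbacababba'
  #21 SA[21]=1  'cbacaccaaacbbcccbacababba'
  #22 SA[22]=11  'cbbcccbacababba'
  #23 SA[23]=6  'ccaaacbbcccbacababba'
  #24 SA[24]=15  'ccbacababba'
  #25 SA[25]=14  'cccbacababba'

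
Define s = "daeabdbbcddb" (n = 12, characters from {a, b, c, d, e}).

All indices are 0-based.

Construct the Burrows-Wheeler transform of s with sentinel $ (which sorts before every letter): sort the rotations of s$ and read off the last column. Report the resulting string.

bedddbab$dbca

rank  rotation       last
    0  $daeabdbbcddb  b
    1  abdbbcddb$dae  e
    2  aeabdbbcddb$d  d
    3  b$daeabdbbcdd  d
    4  bbcddb$daeabd  d
    5  bcddb$daeabdb  b
    6  bdbbcddb$daea  a
    7  cddb$daeabdbb  b
    8  daeabdbbcddb$  $
    9  db$daeabdbbcd  d
   10  dbbcddb$daeab  b
   11  ddb$daeabdbbc  c
   12  eabdbbcddb$da  a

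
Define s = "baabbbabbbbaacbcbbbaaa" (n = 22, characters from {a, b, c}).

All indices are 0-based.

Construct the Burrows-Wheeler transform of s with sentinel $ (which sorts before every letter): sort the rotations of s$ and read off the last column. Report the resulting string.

aaabbbabab$bbbbbcbaacba

rank  rotation                 last
    0  $baabbbabbbbaacbcbbbaaa  a
    1  a$baabbbabbbbaacbcbbbaa  a
    2  aa$baabbbabbbbaacbcbbba  a
    3  aaa$baabbbabbbbaacbcbbb  b
    4  aabbbabbbbaacbcbbbaaa$b  b
    5  aacbcbbbaaa$baabbbabbbb  b
    6  abbbabbbbaacbcbbbaaa$ba  a
    7  abbbbaacbcbbbaaa$baabbb  b
    8  acbcbbbaaa$baabbbabbbba  a
    9  baaa$baabbbabbbbaacbcbb  b
   10  baabbbabbbbaacbcbbbaaa$  $
   11  baacbcbbbaaa$baabbbabbb  b
   12  babbbbaacbcbbbaaa$baabb  b
   13  bbaaa$baabbbabbbbaacbcb  b
   14  bbaacbcbbbaaa$baabbbabb  b
   15  bbabbbbaacbcbbbaaa$baab  b
   16  bbbaaa$baabbbabbbbaacbc  c
   17  bbbaacbcbbbaaa$baabbbab  b
   18  bbbabbbbaacbcbbbaaa$baa  a
   19  bbbbaacbcbbbaaa$baabbba  a
   20  bcbbbaaa$baabbbabbbbaac  c
   21  cbbbaaa$baabbbabbbbaacb  b
   22  cbcbbbaaa$baabbbabbbbaa  a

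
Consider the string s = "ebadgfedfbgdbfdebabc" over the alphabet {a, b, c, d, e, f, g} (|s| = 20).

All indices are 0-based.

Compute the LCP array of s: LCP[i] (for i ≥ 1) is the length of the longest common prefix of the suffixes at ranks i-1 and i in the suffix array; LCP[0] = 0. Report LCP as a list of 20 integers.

[0, 1, 0, 2, 1, 1, 1, 0, 0, 1, 1, 1, 0, 3, 1, 0, 1, 1, 0, 1]

rank→(start, suffix):
  0 → (17, 'abc')
  1 → (2, 'adgfedfbgdbfdebabc')
  2 → (16, 'babc')
  3 → (1, 'badgfedfbgdbfdebabc')
  4 → (18, 'bc')
  5 → (12, 'bfdebabc')
  6 → (9, 'bgdbfdebabc')
  7 → (19, 'c')
  8 → (11, 'dbfdebabc')
  9 → (14, 'debabc')
  10 → (7, 'dfbgdbfdebabc')
  11 → (3, 'dgfedfbgdbfdebabc')
  12 → (15, 'ebabc')
  13 → (0, 'ebadgfedfbgdbfdebabc')
  14 → (6, 'edfbgdbfdebabc')
  15 → (8, 'fbgdbfdebabc')
  16 → (13, 'fdebabc')
  17 → (5, 'fedfbgdbfdebabc')
  18 → (10, 'gdbfdebabc')
  19 → (4, 'gfedfbgdbfdebabc')

SA = [17, 2, 16, 1, 18, 12, 9, 19, 11, 14, 7, 3, 15, 0, 6, 8, 13, 5, 10, 4]
[i] adj suffixes → lcp
  [1] 17/2 → 1 ('a')
  [2] 2/16 → 0 ('')
  [3] 16/1 → 2 ('ba')
  [4] 1/18 → 1 ('b')
  [5] 18/12 → 1 ('b')
  [6] 12/9 → 1 ('b')
  [7] 9/19 → 0 ('')
  [8] 19/11 → 0 ('')
  [9] 11/14 → 1 ('d')
  [10] 14/7 → 1 ('d')
  [11] 7/3 → 1 ('d')
  [12] 3/15 → 0 ('')
  [13] 15/0 → 3 ('eba')
  [14] 0/6 → 1 ('e')
  [15] 6/8 → 0 ('')
  [16] 8/13 → 1 ('f')
  [17] 13/5 → 1 ('f')
  [18] 5/10 → 0 ('')
  [19] 10/4 → 1 ('g')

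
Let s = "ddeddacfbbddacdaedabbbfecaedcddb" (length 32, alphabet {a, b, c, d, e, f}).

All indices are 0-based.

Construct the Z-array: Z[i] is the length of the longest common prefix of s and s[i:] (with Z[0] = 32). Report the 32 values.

Z[0]=32
i=1: i≥r, start 0; Z[1]=1 grow→box=[1,2)
i=2: i≥r, start 0; Z[2]=0
i=3: i≥r, start 0; Z[3]=2 grow→box=[3,5)
i=4: min(r-i=1, Z[1]=1)=1; Z[4]=1
i=5: i≥r, start 0; Z[5]=0
i=6: i≥r, start 0; Z[6]=0
i=7: i≥r, start 0; Z[7]=0
i=8: i≥r, start 0; Z[8]=0
i=9: i≥r, start 0; Z[9]=0
i=10: i≥r, start 0; Z[10]=2 grow→box=[10,12)
i=11: min(r-i=1, Z[1]=1)=1; Z[11]=1
i=12: i≥r, start 0; Z[12]=0
i=13: i≥r, start 0; Z[13]=0
i=14: i≥r, start 0; Z[14]=1 grow→box=[14,15)
i=15: i≥r, start 0; Z[15]=0
i=16: i≥r, start 0; Z[16]=0
i=17: i≥r, start 0; Z[17]=1 grow→box=[17,18)
i=18: i≥r, start 0; Z[18]=0
i=19: i≥r, start 0; Z[19]=0
i=20: i≥r, start 0; Z[20]=0
i=21: i≥r, start 0; Z[21]=0
i=22: i≥r, start 0; Z[22]=0
i=23: i≥r, start 0; Z[23]=0
i=24: i≥r, start 0; Z[24]=0
i=25: i≥r, start 0; Z[25]=0
i=26: i≥r, start 0; Z[26]=0
i=27: i≥r, start 0; Z[27]=1 grow→box=[27,28)
i=28: i≥r, start 0; Z[28]=0
i=29: i≥r, start 0; Z[29]=2 grow→box=[29,31)
i=30: min(r-i=1, Z[1]=1)=1; Z[30]=1
i=31: i≥r, start 0; Z[31]=0

[32, 1, 0, 2, 1, 0, 0, 0, 0, 0, 2, 1, 0, 0, 1, 0, 0, 1, 0, 0, 0, 0, 0, 0, 0, 0, 0, 1, 0, 2, 1, 0]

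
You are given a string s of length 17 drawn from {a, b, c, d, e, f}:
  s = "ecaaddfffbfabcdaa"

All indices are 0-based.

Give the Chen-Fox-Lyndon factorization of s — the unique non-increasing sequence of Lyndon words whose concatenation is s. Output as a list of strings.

["e", "c", "aaddfffbfabcd", "a", "a"]

emit factor 1: 'e' (i=0, period=1)
emit factor 2: 'c' (i=1, period=1)
emit factor 3: 'aaddfffbfabcd' (i=2, period=13)
emit factor 4: 'a' (i=15, period=1)
emit factor 5: 'a' (i=16, period=1)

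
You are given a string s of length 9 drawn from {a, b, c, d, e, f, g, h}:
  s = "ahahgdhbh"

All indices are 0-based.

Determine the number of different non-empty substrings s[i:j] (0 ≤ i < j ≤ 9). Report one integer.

rank→(start, suffix):
  0 → (0, 'ahahgdhbh')
  1 → (2, 'ahgdhbh')
  2 → (7, 'bh')
  3 → (5, 'dhbh')
  4 → (4, 'gdhbh')
  5 → (8, 'h')
  6 → (1, 'hahgdhbh')
  7 → (6, 'hbh')
  8 → (3, 'hgdhbh')

SA = [0, 2, 7, 5, 4, 8, 1, 6, 3]
i: (SA[i-1],SA[i]) lcp shared
  1: (0,2) 2 'ah'
  2: (2,7) 0 ''
  3: (7,5) 0 ''
  4: (5,4) 0 ''
  5: (4,8) 0 ''
  6: (8,1) 1 'h'
  7: (1,6) 1 'h'
  8: (6,3) 1 'h'

n(n+1)/2 = 9·10/2 = 45
Σ LCP = 0 + 2 + 0 + 0 + 0 + 0 + 1 + 1 + 1 = 5
distinct = 45 − 5 = 40

40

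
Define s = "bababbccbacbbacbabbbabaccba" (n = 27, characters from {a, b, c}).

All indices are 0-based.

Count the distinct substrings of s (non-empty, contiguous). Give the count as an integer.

319

rank→(start, suffix):
  0 → (26, 'a')
  1 → (1, 'ababbccbacbbacbabbbabaccba')
  2 → (20, 'abaccba')
  3 → (16, 'abbbabaccba')
  4 → (3, 'abbccbacbbacbabbbabaccba')
  5 → (13, 'acbabbbabaccba')
  6 → (9, 'acbbacbabbbabaccba')
  7 → (22, 'accba')
  8 → (25, 'ba')
  9 → (0, 'bababbccbacbbacbabbbabaccba')
  10 → (19, 'babaccba')
  11 → (15, 'babbbabaccba')
  12 → (2, 'babbccbacbbacbabbbabaccba')
  13 → (12, 'bacbabbbabaccba')
  14 → (8, 'bacbbacbabbbabaccba')
  15 → (21, 'baccba')
  16 → (18, 'bbabaccba')
  17 → (11, 'bbacbabbbabaccba')
  18 → (17, 'bbbabaccba')
  19 → (4, 'bbccbacbbacbabbbabaccba')
  20 → (5, 'bccbacbbacbabbbabaccba')
  21 → (24, 'cba')
  22 → (14, 'cbabbbabaccba')
  23 → (7, 'cbacbbacbabbbabaccba')
  24 → (10, 'cbbacbabbbabaccba')
  25 → (23, 'ccba')
  26 → (6, 'ccbacbbacbabbbabaccba')

SA = [26, 1, 20, 16, 3, 13, 9, 22, 25, 0, 19, 15, 2, 12, 8, 21, 18, 11, 17, 4, 5, 24, 14, 7, 10, 23, 6]
i: (SA[i-1],SA[i]) lcp shared
  1: (26,1) 1 'a'
  2: (1,20) 3 'aba'
  3: (20,16) 2 'ab'
  4: (16,3) 3 'abb'
  5: (3,13) 1 'a'
  6: (13,9) 3 'acb'
  7: (9,22) 2 'ac'
  8: (22,25) 0 ''
  9: (25,0) 2 'ba'
  10: (0,19) 4 'baba'
  11: (19,15) 3 'bab'
  12: (15,2) 4 'babb'
  13: (2,12) 2 'ba'
  14: (12,8) 4 'bacb'
  15: (8,21) 3 'bac'
  16: (21,18) 1 'b'
  17: (18,11) 3 'bba'
  18: (11,17) 2 'bb'
  19: (17,4) 2 'bb'
  20: (4,5) 1 'b'
  21: (5,24) 0 ''
  22: (24,14) 3 'cba'
  23: (14,7) 3 'cba'
  24: (7,10) 2 'cb'
  25: (10,23) 1 'c'
  26: (23,6) 4 'ccba'

n(n+1)/2 = 27·28/2 = 378
Σ LCP = 0 + 1 + 3 + 2 + 3 + 1 + 3 + 2 + 0 + 2 + 4 + 3 + 4 + 2 + 4 + 3 + 1 + 3 + 2 + 2 + 1 + 0 + 3 + 3 + 2 + 1 + 4 = 59
distinct = 378 − 59 = 319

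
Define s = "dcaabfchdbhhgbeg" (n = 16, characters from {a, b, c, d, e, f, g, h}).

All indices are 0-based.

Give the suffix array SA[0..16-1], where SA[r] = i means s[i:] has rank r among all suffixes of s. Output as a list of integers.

sorted suffixes:
  #0 SA[0]=2  'aabfchdbhhgbeg'
  #1 SA[1]=3  'abfchdbhhgbeg'
  #2 SA[2]=13  'beg'
  #3 SA[3]=4  'bfchdbhhgbeg'
  #4 SA[4]=9  'bhhgbeg'
  #5 SA[5]=1  'caabfchdbhhgbeg'
  #6 SA[6]=6  'chdbhhgbeg'
  #7 SA[7]=8  'dbhhgbeg'
  #8 SA[8]=0  'dcaabfchdbhhgbeg'
  #9 SA[9]=14  'eg'
  #10 SA[10]=5  'fchdbhhgbeg'
  #11 SA[11]=15  'g'
  #12 SA[12]=12  'gbeg'
  #13 SA[13]=7  'hdbhhgbeg'
  #14 SA[14]=11  'hgbeg'
  #15 SA[15]=10  'hhgbeg'

[2, 3, 13, 4, 9, 1, 6, 8, 0, 14, 5, 15, 12, 7, 11, 10]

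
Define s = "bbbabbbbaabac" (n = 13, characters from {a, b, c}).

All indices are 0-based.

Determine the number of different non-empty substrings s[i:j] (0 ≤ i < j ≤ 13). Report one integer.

70

rank→(start, suffix):
  0 → (8, 'aabac')
  1 → (9, 'abac')
  2 → (3, 'abbbbaabac')
  3 → (11, 'ac')
  4 → (7, 'baabac')
  5 → (2, 'babbbbaabac')
  6 → (10, 'bac')
  7 → (6, 'bbaabac')
  8 → (1, 'bbabbbbaabac')
  9 → (5, 'bbbaabac')
  10 → (0, 'bbbabbbbaabac')
  11 → (4, 'bbbbaabac')
  12 → (12, 'c')

SA = [8, 9, 3, 11, 7, 2, 10, 6, 1, 5, 0, 4, 12]
[i] adj suffixes → lcp
  [1] 8/9 → 1 ('a')
  [2] 9/3 → 2 ('ab')
  [3] 3/11 → 1 ('a')
  [4] 11/7 → 0 ('')
  [5] 7/2 → 2 ('ba')
  [6] 2/10 → 2 ('ba')
  [7] 10/6 → 1 ('b')
  [8] 6/1 → 3 ('bba')
  [9] 1/5 → 2 ('bb')
  [10] 5/0 → 4 ('bbba')
  [11] 0/4 → 3 ('bbb')
  [12] 4/12 → 0 ('')

n(n+1)/2 = 13·14/2 = 91
Σ LCP = 0 + 1 + 2 + 1 + 0 + 2 + 2 + 1 + 3 + 2 + 4 + 3 + 0 = 21
distinct = 91 − 21 = 70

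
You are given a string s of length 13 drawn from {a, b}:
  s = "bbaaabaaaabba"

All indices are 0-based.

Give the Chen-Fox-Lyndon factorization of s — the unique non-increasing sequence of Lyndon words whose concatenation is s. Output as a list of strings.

["b", "b", "aaab", "aaaabb", "a"]

emit factor 1: 'b' (i=0, period=1)
emit factor 2: 'b' (i=1, period=1)
emit factor 3: 'aaab' (i=2, period=4)
emit factor 4: 'aaaabb' (i=6, period=6)
emit factor 5: 'a' (i=12, period=1)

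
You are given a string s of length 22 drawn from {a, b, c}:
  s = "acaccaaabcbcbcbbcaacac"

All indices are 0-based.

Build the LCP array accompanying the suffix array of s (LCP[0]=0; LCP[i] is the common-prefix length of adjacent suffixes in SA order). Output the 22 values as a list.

[0, 2, 2, 1, 1, 2, 4, 2, 0, 1, 2, 3, 5, 0, 1, 3, 2, 3, 1, 2, 4, 1]

rank→(start, suffix):
  0 → (5, 'aaabcbcbcbbcaacac')
  1 → (6, 'aabcbcbcbbcaacac')
  2 → (17, 'aacac')
  3 → (7, 'abcbcbcbbcaacac')
  4 → (20, 'ac')
  5 → (18, 'acac')
  6 → (0, 'acaccaaabcbcbcbbcaacac')
  7 → (2, 'accaaabcbcbcbbcaacac')
  8 → (14, 'bbcaacac')
  9 → (15, 'bcaacac')
  10 → (12, 'bcbbcaacac')
  11 → (10, 'bcbcbbcaacac')
  12 → (8, 'bcbcbcbbcaacac')
  13 → (21, 'c')
  14 → (4, 'caaabcbcbcbbcaacac')
  15 → (16, 'caacac')
  16 → (19, 'cac')
  17 → (1, 'caccaaabcbcbcbbcaacac')
  18 → (13, 'cbbcaacac')
  19 → (11, 'cbcbbcaacac')
  20 → (9, 'cbcbcbbcaacac')
  21 → (3, 'ccaaabcbcbcbbcaacac')

SA = [5, 6, 17, 7, 20, 18, 0, 2, 14, 15, 12, 10, 8, 21, 4, 16, 19, 1, 13, 11, 9, 3]
rank  pair      lcp
   1  s[5:],s[6:]  2  'aa'
   2  s[6:],s[17:]  2  'aa'
   3  s[17:],s[7:]  1  'a'
   4  s[7:],s[20:]  1  'a'
   5  s[20:],s[18:]  2  'ac'
   6  s[18:],s[0:]  4  'acac'
   7  s[0:],s[2:]  2  'ac'
   8  s[2:],s[14:]  0  ''
   9  s[14:],s[15:]  1  'b'
  10  s[15:],s[12:]  2  'bc'
  11  s[12:],s[10:]  3  'bcb'
  12  s[10:],s[8:]  5  'bcbcb'
  13  s[8:],s[21:]  0  ''
  14  s[21:],s[4:]  1  'c'
  15  s[4:],s[16:]  3  'caa'
  16  s[16:],s[19:]  2  'ca'
  17  s[19:],s[1:]  3  'cac'
  18  s[1:],s[13:]  1  'c'
  19  s[13:],s[11:]  2  'cb'
  20  s[11:],s[9:]  4  'cbcb'
  21  s[9:],s[3:]  1  'c'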